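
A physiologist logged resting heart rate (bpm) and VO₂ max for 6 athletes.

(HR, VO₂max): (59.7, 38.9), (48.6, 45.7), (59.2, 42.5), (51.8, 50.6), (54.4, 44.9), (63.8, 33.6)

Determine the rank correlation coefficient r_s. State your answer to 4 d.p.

-0.9429

Rank HR: 5, 1, 4, 2, 3, 6
Rank VO₂max: 2, 5, 3, 6, 4, 1
d = rank(HR) − rank(VO₂max): 3, -4, 1, -4, -1, 5; Σd² = 68
ρ = 1 − 6Σd² / [n(n²−1)] = 1 − 6×68 / (6×35) = 1 − 408/210 ≈ -0.9429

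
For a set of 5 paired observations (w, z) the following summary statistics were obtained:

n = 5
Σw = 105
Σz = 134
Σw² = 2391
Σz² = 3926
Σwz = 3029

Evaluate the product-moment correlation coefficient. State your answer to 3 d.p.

0.862

r = (nΣwz − ΣwΣz) / √[(nΣw² − (Σw)²)(nΣz² − (Σz)²)]
Numerator: 5×3029 − 105×134 = 1075
Denominator: √[(11955 − 11025)(19630 − 17956)] = √[930 × 1674] = 1247.7259
r = 1075 / 1247.7259 ≈ 0.862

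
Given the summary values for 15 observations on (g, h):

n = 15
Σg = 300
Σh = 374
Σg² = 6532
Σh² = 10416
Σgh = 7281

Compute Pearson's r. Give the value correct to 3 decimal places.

r = (nΣgh − ΣgΣh) / √[(nΣg² − (Σg)²)(nΣh² − (Σh)²)]
Numerator: 15×7281 − 300×374 = -2985
Denominator: √[(97980 − 90000)(156240 − 139876)] = √[7980 × 16364] = 11427.3672
r = -2985 / 11427.3672 ≈ -0.261

-0.261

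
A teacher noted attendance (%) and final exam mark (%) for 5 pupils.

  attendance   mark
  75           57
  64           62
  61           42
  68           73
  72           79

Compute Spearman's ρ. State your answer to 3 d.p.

Rank attendance: 5, 2, 1, 3, 4
Rank mark: 2, 3, 1, 4, 5
d = rank(attendance) − rank(mark): 3, -1, 0, -1, -1; Σd² = 12
ρ = 1 − 6Σd² / [n(n²−1)] = 1 − 6×12 / (5×24) = 1 − 72/120 ≈ 0.400

0.400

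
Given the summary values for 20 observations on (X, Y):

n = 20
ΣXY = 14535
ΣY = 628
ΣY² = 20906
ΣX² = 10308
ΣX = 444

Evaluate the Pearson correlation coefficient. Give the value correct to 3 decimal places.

0.811

r = (nΣXY − ΣXΣY) / √[(nΣX² − (ΣX)²)(nΣY² − (ΣY)²)]
Numerator: 20×14535 − 444×628 = 11868
Denominator: √[(206160 − 197136)(418120 − 394384)] = √[9024 × 23736] = 14635.3566
r = 11868 / 14635.3566 ≈ 0.811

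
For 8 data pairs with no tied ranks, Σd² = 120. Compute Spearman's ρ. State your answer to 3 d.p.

-0.429

ρ = 1 − 6Σd² / [n(n²−1)] = 1 − 6×120 / (8×63)
  = 1 − 720/504 = 1 − 1.4286 ≈ -0.429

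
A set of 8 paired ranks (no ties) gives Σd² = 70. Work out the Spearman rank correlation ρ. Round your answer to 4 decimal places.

0.1667

ρ = 1 − 6Σd² / [n(n²−1)] = 1 − 6×70 / (8×63)
  = 1 − 420/504 = 1 − 0.83333 ≈ 0.1667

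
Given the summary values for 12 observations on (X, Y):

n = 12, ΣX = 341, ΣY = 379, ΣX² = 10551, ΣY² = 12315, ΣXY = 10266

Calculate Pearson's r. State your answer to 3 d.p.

r = (nΣXY − ΣXΣY) / √[(nΣX² − (ΣX)²)(nΣY² − (ΣY)²)]
Numerator: 12×10266 − 341×379 = -6047
Denominator: √[(126612 − 116281)(147780 − 143641)] = √[10331 × 4139] = 6539.1138
r = -6047 / 6539.1138 ≈ -0.925

-0.925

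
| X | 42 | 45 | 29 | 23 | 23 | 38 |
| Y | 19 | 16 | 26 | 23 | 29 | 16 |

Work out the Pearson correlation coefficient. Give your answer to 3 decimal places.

-0.861

n = 6, ΣX = 200, ΣY = 129, ΣX² = 7132, ΣY² = 2919, ΣXY = 4076
nΣXY − ΣXΣY = 24456 − 25800 = -1344
nΣX² − (ΣX)² = 42792 − 40000 = 2792; nΣY² − (ΣY)² = 17514 − 16641 = 873
r = -1344 / √(2792 × 873) = -1344 / 1561.2226 ≈ -0.861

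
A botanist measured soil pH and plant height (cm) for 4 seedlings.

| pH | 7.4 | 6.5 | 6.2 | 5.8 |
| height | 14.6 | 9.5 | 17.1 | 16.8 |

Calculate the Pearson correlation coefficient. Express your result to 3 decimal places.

n = 4, Σx = 25.9, Σy = 58, Σx² = 169.09, Σy² = 878.06, Σxy = 373.25
nΣxy − ΣxΣy = 1493 − 1502.2 = -9.2
nΣx² − (Σx)² = 676.36 − 670.81 = 5.55; nΣy² − (Σy)² = 3512.24 − 3364 = 148.24
r = -9.2 / √(5.55 × 148.24) = -9.2 / 28.6833 ≈ -0.321

-0.321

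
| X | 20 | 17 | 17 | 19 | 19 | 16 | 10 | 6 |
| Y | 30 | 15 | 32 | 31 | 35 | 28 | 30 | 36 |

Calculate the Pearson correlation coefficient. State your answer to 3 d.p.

-0.253

n = 8, ΣX = 124, ΣY = 237, ΣX² = 2092, ΣY² = 7315, ΣXY = 3617
nΣXY − ΣXΣY = 28936 − 29388 = -452
nΣX² − (ΣX)² = 16736 − 15376 = 1360; nΣY² − (ΣY)² = 58520 − 56169 = 2351
r = -452 / √(1360 × 2351) = -452 / 1788.1163 ≈ -0.253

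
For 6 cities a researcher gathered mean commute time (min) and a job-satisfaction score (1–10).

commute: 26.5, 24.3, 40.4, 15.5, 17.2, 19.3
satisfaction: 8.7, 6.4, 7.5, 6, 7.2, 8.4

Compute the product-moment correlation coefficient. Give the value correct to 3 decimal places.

0.270

n = 6, Σx = 143.2, Σy = 44.2, Σx² = 3833.48, Σy² = 331.3, Σxy = 1068.03
nΣxy − ΣxΣy = 6408.18 − 6329.44 = 78.74
nΣx² − (Σx)² = 23000.88 − 20506.24 = 2494.64; nΣy² − (Σy)² = 1987.8 − 1953.64 = 34.16
r = 78.74 / √(2494.64 × 34.16) = 78.74 / 291.9193 ≈ 0.270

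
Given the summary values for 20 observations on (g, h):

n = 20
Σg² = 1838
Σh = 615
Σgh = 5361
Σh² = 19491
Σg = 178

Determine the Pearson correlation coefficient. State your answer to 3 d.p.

-0.293

r = (nΣgh − ΣgΣh) / √[(nΣg² − (Σg)²)(nΣh² − (Σh)²)]
Numerator: 20×5361 − 178×615 = -2250
Denominator: √[(36760 − 31684)(389820 − 378225)] = √[5076 × 11595] = 7671.7808
r = -2250 / 7671.7808 ≈ -0.293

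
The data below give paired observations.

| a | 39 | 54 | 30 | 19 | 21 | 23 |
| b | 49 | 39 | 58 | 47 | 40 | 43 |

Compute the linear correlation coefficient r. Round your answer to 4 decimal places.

n = 6, Σa = 186, Σb = 276, Σa² = 6668, Σb² = 12944, Σab = 8479
nΣab − ΣaΣb = 50874 − 51336 = -462
nΣa² − (Σa)² = 40008 − 34596 = 5412; nΣb² − (Σb)² = 77664 − 76176 = 1488
r = -462 / √(5412 × 1488) = -462 / 2837.7907 ≈ -0.1628

-0.1628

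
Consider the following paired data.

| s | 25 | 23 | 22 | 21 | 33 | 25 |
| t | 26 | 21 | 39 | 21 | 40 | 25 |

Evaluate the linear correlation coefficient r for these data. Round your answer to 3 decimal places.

0.568

n = 6, Σs = 149, Σt = 172, Σs² = 3793, Σt² = 5304, Σst = 4377
nΣst − ΣsΣt = 26262 − 25628 = 634
nΣs² − (Σs)² = 22758 − 22201 = 557; nΣt² − (Σt)² = 31824 − 29584 = 2240
r = 634 / √(557 × 2240) = 634 / 1116.9960 ≈ 0.568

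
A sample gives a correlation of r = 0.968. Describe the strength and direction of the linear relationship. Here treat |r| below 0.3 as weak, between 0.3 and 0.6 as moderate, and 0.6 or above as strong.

r = 0.968 > 0 so the relationship is positive.
|r| = 0.968, which falls in the strong range.

strong positive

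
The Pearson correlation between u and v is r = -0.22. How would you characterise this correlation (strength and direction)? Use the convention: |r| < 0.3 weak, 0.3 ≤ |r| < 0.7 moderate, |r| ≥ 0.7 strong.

weak negative

r = -0.22 < 0 so the relationship is negative.
|r| = 0.22, which falls in the weak range.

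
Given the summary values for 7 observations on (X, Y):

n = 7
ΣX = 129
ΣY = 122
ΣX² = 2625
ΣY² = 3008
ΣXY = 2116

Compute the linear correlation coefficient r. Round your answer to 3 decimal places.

-0.283

r = (nΣXY − ΣXΣY) / √[(nΣX² − (ΣX)²)(nΣY² − (ΣY)²)]
Numerator: 7×2116 − 129×122 = -926
Denominator: √[(18375 − 16641)(21056 − 14884)] = √[1734 × 6172] = 3271.4290
r = -926 / 3271.4290 ≈ -0.283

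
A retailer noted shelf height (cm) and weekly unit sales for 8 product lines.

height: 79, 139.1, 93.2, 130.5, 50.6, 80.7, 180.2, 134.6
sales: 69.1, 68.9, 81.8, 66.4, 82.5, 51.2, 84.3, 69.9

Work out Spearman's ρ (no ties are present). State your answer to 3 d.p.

Rank height: 2, 7, 4, 5, 1, 3, 8, 6
Rank sales: 4, 3, 6, 2, 7, 1, 8, 5
d = rank(height) − rank(sales): -2, 4, -2, 3, -6, 2, 0, 1; Σd² = 74
ρ = 1 − 6Σd² / [n(n²−1)] = 1 − 6×74 / (8×63) = 1 − 444/504 ≈ 0.119

0.119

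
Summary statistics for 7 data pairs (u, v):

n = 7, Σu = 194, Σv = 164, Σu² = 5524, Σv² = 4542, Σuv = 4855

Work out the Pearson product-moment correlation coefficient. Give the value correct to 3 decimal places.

r = (nΣuv − ΣuΣv) / √[(nΣu² − (Σu)²)(nΣv² − (Σv)²)]
Numerator: 7×4855 − 194×164 = 2169
Denominator: √[(38668 − 37636)(31794 − 26896)] = √[1032 × 4898] = 2248.2740
r = 2169 / 2248.2740 ≈ 0.965

0.965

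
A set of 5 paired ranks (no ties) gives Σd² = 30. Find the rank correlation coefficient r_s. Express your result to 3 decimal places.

ρ = 1 − 6Σd² / [n(n²−1)] = 1 − 6×30 / (5×24)
  = 1 − 180/120 = 1 − 1.5000 ≈ -0.500

-0.500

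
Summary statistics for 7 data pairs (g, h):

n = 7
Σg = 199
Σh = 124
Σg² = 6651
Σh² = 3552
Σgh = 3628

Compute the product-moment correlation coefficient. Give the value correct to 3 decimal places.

r = (nΣgh − ΣgΣh) / √[(nΣg² − (Σg)²)(nΣh² − (Σh)²)]
Numerator: 7×3628 − 199×124 = 720
Denominator: √[(46557 − 39601)(24864 − 15376)] = √[6956 × 9488] = 8123.9478
r = 720 / 8123.9478 ≈ 0.089

0.089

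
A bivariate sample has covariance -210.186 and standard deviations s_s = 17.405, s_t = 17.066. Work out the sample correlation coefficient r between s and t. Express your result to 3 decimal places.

-0.708

r = Cov(s,t) / (s_s · s_t) = -210.186 / (17.405 × 17.066)
  = -210.186 / 297.0337 ≈ -0.708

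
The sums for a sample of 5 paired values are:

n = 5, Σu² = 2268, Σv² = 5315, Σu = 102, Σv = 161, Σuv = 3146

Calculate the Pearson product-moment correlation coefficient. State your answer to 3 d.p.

-0.884

r = (nΣuv − ΣuΣv) / √[(nΣu² − (Σu)²)(nΣv² − (Σv)²)]
Numerator: 5×3146 − 102×161 = -692
Denominator: √[(11340 − 10404)(26575 − 25921)] = √[936 × 654] = 782.3963
r = -692 / 782.3963 ≈ -0.884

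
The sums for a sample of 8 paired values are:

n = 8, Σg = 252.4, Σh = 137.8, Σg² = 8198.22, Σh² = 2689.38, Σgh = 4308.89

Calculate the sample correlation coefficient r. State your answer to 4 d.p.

-0.1421

r = (nΣgh − ΣgΣh) / √[(nΣg² − (Σg)²)(nΣh² − (Σh)²)]
Numerator: 8×4308.89 − 252.4×137.8 = -309.6
Denominator: √[(65585.76 − 63705.76)(21515.04 − 18988.84)] = √[1880 × 2526.2] = 2179.2788
r = -309.6 / 2179.2788 ≈ -0.1421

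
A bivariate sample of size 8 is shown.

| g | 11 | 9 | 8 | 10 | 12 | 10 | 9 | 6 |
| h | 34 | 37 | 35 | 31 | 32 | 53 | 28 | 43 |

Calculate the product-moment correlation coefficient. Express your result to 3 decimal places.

n = 8, Σg = 75, Σh = 293, Σg² = 727, Σh² = 11177, Σgh = 2721
nΣgh − ΣgΣh = 21768 − 21975 = -207
nΣg² − (Σg)² = 5816 − 5625 = 191; nΣh² − (Σh)² = 89416 − 85849 = 3567
r = -207 / √(191 × 3567) = -207 / 825.4072 ≈ -0.251

-0.251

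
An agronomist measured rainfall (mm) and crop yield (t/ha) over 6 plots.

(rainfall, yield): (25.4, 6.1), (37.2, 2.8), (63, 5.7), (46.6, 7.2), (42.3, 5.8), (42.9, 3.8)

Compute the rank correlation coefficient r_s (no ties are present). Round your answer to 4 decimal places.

Rank rainfall: 1, 2, 6, 5, 3, 4
Rank yield: 5, 1, 3, 6, 4, 2
d = rank(rainfall) − rank(yield): -4, 1, 3, -1, -1, 2; Σd² = 32
ρ = 1 − 6Σd² / [n(n²−1)] = 1 − 6×32 / (6×35) = 1 − 192/210 ≈ 0.0857

0.0857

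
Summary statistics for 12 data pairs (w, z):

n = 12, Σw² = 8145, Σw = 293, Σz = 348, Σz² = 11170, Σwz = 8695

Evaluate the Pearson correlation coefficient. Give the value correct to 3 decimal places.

r = (nΣwz − ΣwΣz) / √[(nΣw² − (Σw)²)(nΣz² − (Σz)²)]
Numerator: 12×8695 − 293×348 = 2376
Denominator: √[(97740 − 85849)(134040 − 121104)] = √[11891 × 12936] = 12402.4988
r = 2376 / 12402.4988 ≈ 0.192

0.192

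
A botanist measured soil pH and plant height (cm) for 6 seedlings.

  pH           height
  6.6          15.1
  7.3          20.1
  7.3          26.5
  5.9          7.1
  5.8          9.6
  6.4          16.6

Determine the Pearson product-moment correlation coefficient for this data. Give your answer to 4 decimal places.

n = 6, Σx = 39.3, Σy = 95, Σx² = 259.55, Σy² = 1752.4, Σxy = 643.65
nΣxy − ΣxΣy = 3861.9 − 3733.5 = 128.4
nΣx² − (Σx)² = 1557.3 − 1544.49 = 12.81; nΣy² − (Σy)² = 10514.4 − 9025 = 1489.4
r = 128.4 / √(12.81 × 1489.4) = 128.4 / 138.1275 ≈ 0.9296

0.9296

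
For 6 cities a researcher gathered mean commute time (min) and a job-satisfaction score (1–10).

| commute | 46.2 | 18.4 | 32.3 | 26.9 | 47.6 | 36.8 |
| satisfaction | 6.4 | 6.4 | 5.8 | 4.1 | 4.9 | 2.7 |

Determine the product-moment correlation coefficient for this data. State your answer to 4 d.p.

n = 6, Σx = 208.2, Σy = 30.3, Σx² = 7859.9, Σy² = 163.67, Σxy = 1043.67
nΣxy − ΣxΣy = 6262.02 − 6308.46 = -46.44
nΣx² − (Σx)² = 47159.4 − 43347.24 = 3812.16; nΣy² − (Σy)² = 982.02 − 918.09 = 63.93
r = -46.44 / √(3812.16 × 63.93) = -46.44 / 493.6713 ≈ -0.0941

-0.0941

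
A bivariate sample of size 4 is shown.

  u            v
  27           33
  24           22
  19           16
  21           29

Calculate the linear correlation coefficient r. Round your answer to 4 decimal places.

0.7211

n = 4, Σu = 91, Σv = 100, Σu² = 2107, Σv² = 2670, Σuv = 2332
nΣuv − ΣuΣv = 9328 − 9100 = 228
nΣu² − (Σu)² = 8428 − 8281 = 147; nΣv² − (Σv)² = 10680 − 10000 = 680
r = 228 / √(147 × 680) = 228 / 316.1645 ≈ 0.7211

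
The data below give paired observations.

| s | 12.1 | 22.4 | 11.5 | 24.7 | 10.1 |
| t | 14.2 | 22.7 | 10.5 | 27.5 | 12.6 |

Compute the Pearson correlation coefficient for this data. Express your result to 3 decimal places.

n = 5, Σs = 80.8, Σt = 87.5, Σs² = 1492.52, Σt² = 1742.19, Σst = 1607.56
nΣst − ΣsΣt = 8037.8 − 7070 = 967.8
nΣs² − (Σs)² = 7462.6 − 6528.64 = 933.96; nΣt² − (Σt)² = 8710.95 − 7656.25 = 1054.7
r = 967.8 / √(933.96 × 1054.7) = 967.8 / 992.4956 ≈ 0.975

0.975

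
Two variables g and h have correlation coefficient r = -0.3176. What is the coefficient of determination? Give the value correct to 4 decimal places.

r² = (-0.3176)² = 0.1009

0.1009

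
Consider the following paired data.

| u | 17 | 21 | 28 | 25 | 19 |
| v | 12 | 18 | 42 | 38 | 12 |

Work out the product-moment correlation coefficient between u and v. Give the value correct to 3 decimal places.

0.970

n = 5, Σu = 110, Σv = 122, Σu² = 2500, Σv² = 3820, Σuv = 2936
nΣuv − ΣuΣv = 14680 − 13420 = 1260
nΣu² − (Σu)² = 12500 − 12100 = 400; nΣv² − (Σv)² = 19100 − 14884 = 4216
r = 1260 / √(400 × 4216) = 1260 / 1298.6146 ≈ 0.970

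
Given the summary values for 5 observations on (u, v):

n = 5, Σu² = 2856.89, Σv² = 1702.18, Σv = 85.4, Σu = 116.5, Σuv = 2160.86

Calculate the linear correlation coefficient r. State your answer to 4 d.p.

r = (nΣuv − ΣuΣv) / √[(nΣu² − (Σu)²)(nΣv² − (Σv)²)]
Numerator: 5×2160.86 − 116.5×85.4 = 855.2
Denominator: √[(14284.45 − 13572.25)(8510.9 − 7293.16)] = √[712.2 × 1217.74] = 931.2757
r = 855.2 / 931.2757 ≈ 0.9183

0.9183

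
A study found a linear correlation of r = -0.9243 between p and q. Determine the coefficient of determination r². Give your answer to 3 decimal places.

0.854

r² = (-0.9243)² = 0.854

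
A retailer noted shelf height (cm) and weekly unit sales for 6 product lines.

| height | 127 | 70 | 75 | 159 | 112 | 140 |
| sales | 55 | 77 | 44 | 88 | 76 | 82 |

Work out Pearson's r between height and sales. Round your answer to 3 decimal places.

n = 6, Σx = 683, Σy = 422, Σx² = 84079, Σy² = 31134, Σxy = 49659
nΣxy − ΣxΣy = 297954 − 288226 = 9728
nΣx² − (Σx)² = 504474 − 466489 = 37985; nΣy² − (Σy)² = 186804 − 178084 = 8720
r = 9728 / √(37985 × 8720) = 9728 / 18199.7033 ≈ 0.535

0.535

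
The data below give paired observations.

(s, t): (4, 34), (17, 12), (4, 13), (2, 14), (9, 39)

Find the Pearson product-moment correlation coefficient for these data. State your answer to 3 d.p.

-0.112

n = 5, Σs = 36, Σt = 112, Σs² = 406, Σt² = 3186, Σst = 771
nΣst − ΣsΣt = 3855 − 4032 = -177
nΣs² − (Σs)² = 2030 − 1296 = 734; nΣt² − (Σt)² = 15930 − 12544 = 3386
r = -177 / √(734 × 3386) = -177 / 1576.4910 ≈ -0.112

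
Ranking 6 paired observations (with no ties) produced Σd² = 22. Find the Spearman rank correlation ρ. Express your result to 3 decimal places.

ρ = 1 − 6Σd² / [n(n²−1)] = 1 − 6×22 / (6×35)
  = 1 − 132/210 = 1 − 0.6286 ≈ 0.371

0.371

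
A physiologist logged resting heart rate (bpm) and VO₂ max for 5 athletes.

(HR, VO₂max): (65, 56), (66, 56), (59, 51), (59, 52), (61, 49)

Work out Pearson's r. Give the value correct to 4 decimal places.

0.8229

n = 5, Σx = 310, Σy = 264, Σx² = 19264, Σy² = 13978, Σxy = 16402
nΣxy − ΣxΣy = 82010 − 81840 = 170
nΣx² − (Σx)² = 96320 − 96100 = 220; nΣy² − (Σy)² = 69890 − 69696 = 194
r = 170 / √(220 × 194) = 170 / 206.5914 ≈ 0.8229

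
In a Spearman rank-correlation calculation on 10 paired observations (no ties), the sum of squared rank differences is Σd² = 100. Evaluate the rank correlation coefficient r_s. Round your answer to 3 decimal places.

ρ = 1 − 6Σd² / [n(n²−1)] = 1 − 6×100 / (10×99)
  = 1 − 600/990 = 1 − 0.6061 ≈ 0.394

0.394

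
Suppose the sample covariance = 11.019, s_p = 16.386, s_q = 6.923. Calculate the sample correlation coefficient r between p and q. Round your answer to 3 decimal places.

0.097

r = Cov(p,q) / (s_p · s_q) = 11.019 / (16.386 × 6.923)
  = 11.019 / 113.4403 ≈ 0.097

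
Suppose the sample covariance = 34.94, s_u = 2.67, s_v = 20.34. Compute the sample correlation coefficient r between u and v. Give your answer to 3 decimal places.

0.643

r = Cov(u,v) / (s_u · s_v) = 34.94 / (2.67 × 20.34)
  = 34.94 / 54.3078 ≈ 0.643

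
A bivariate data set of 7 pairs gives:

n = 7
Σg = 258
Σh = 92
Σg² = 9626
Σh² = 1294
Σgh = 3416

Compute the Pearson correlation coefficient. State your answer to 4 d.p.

r = (nΣgh − ΣgΣh) / √[(nΣg² − (Σg)²)(nΣh² − (Σh)²)]
Numerator: 7×3416 − 258×92 = 176
Denominator: √[(67382 − 66564)(9058 − 8464)] = √[818 × 594] = 697.0595
r = 176 / 697.0595 ≈ 0.2525

0.2525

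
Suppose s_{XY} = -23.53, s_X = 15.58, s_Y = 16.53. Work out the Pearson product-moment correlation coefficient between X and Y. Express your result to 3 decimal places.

r = Cov(X,Y) / (s_X · s_Y) = -23.53 / (15.58 × 16.53)
  = -23.53 / 257.5374 ≈ -0.091

-0.091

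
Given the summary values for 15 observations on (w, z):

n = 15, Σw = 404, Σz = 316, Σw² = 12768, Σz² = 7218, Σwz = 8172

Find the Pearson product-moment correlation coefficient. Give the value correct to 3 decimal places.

r = (nΣwz − ΣwΣz) / √[(nΣw² − (Σw)²)(nΣz² − (Σz)²)]
Numerator: 15×8172 − 404×316 = -5084
Denominator: √[(191520 − 163216)(108270 − 99856)] = √[28304 × 8414] = 15432.1047
r = -5084 / 15432.1047 ≈ -0.329

-0.329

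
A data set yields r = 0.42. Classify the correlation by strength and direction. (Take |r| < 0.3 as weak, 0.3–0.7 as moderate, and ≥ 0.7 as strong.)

r = 0.42 > 0 so the relationship is positive.
|r| = 0.42, which falls in the moderate range.

moderate positive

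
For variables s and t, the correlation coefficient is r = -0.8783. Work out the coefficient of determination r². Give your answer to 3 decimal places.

0.771

r² = (-0.8783)² = 0.771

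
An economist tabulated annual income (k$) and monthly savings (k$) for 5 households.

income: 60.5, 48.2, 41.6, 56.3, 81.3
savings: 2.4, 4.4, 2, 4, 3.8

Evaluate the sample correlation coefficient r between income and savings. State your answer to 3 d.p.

n = 5, Σx = 287.9, Σy = 16.6, Σx² = 17493.43, Σy² = 59.56, Σxy = 974.62
nΣxy − ΣxΣy = 4873.1 − 4779.14 = 93.96
nΣx² − (Σx)² = 87467.15 − 82886.41 = 4580.74; nΣy² − (Σy)² = 297.8 − 275.56 = 22.24
r = 93.96 / √(4580.74 × 22.24) = 93.96 / 319.1797 ≈ 0.294

0.294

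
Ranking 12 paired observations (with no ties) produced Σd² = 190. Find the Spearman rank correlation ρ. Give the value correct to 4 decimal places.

ρ = 1 − 6Σd² / [n(n²−1)] = 1 − 6×190 / (12×143)
  = 1 − 1140/1716 = 1 − 0.66434 ≈ 0.3357

0.3357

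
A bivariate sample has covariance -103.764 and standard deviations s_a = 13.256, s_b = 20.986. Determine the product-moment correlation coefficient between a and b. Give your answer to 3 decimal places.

-0.373

r = Cov(a,b) / (s_a · s_b) = -103.764 / (13.256 × 20.986)
  = -103.764 / 278.1904 ≈ -0.373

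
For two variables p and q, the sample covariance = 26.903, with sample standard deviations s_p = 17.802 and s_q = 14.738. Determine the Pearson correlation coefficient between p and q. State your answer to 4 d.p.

0.1025

r = Cov(p,q) / (s_p · s_q) = 26.903 / (17.802 × 14.738)
  = 26.903 / 262.3659 ≈ 0.1025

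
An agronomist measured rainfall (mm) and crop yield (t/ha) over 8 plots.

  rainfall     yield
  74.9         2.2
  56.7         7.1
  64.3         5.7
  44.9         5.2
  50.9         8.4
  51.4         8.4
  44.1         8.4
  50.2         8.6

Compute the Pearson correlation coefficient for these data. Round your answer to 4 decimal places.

n = 8, Σx = 437.4, Σy = 54, Σx² = 24673.02, Σy² = 400.42, Σxy = 2828.82
nΣxy − ΣxΣy = 22630.56 − 23619.6 = -989.04
nΣx² − (Σx)² = 197384.16 − 191318.76 = 6065.4; nΣy² − (Σy)² = 3203.36 − 2916 = 287.36
r = -989.04 / √(6065.4 × 287.36) = -989.04 / 1320.2096 ≈ -0.7492

-0.7492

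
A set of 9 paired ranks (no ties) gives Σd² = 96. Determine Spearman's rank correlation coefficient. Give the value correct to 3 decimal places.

ρ = 1 − 6Σd² / [n(n²−1)] = 1 − 6×96 / (9×80)
  = 1 − 576/720 = 1 − 0.8000 ≈ 0.200

0.200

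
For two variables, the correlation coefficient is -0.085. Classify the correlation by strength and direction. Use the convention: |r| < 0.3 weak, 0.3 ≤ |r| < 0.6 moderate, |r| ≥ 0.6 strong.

r = -0.085 < 0 so the relationship is negative.
|r| = 0.085, which falls in the weak range.

weak negative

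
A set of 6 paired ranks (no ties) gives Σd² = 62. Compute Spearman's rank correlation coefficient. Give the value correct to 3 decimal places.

ρ = 1 − 6Σd² / [n(n²−1)] = 1 − 6×62 / (6×35)
  = 1 − 372/210 = 1 − 1.7714 ≈ -0.771

-0.771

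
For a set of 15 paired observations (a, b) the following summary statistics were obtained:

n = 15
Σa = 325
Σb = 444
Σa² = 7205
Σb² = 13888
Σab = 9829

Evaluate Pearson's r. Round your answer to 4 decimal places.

r = (nΣab − ΣaΣb) / √[(nΣa² − (Σa)²)(nΣb² − (Σb)²)]
Numerator: 15×9829 − 325×444 = 3135
Denominator: √[(108075 − 105625)(208320 − 197136)] = √[2450 × 11184] = 5234.5773
r = 3135 / 5234.5773 ≈ 0.5989

0.5989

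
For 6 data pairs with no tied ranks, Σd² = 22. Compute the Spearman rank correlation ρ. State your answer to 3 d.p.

ρ = 1 − 6Σd² / [n(n²−1)] = 1 − 6×22 / (6×35)
  = 1 − 132/210 = 1 − 0.6286 ≈ 0.371

0.371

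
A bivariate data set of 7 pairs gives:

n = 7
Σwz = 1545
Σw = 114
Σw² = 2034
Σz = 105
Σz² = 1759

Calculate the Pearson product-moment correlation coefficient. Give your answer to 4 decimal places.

r = (nΣwz − ΣwΣz) / √[(nΣw² − (Σw)²)(nΣz² − (Σz)²)]
Numerator: 7×1545 − 114×105 = -1155
Denominator: √[(14238 − 12996)(12313 − 11025)] = √[1242 × 1288] = 1264.7909
r = -1155 / 1264.7909 ≈ -0.9132

-0.9132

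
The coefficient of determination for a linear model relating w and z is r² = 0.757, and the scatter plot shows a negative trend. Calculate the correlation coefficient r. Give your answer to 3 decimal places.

|r| = √0.757 = 0.870
The association is negative, so r = −0.870.

-0.870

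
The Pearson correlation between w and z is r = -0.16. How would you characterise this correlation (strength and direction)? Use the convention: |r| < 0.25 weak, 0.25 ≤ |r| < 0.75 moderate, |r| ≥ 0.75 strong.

r = -0.16 < 0 so the relationship is negative.
|r| = 0.16, which falls in the weak range.

weak negative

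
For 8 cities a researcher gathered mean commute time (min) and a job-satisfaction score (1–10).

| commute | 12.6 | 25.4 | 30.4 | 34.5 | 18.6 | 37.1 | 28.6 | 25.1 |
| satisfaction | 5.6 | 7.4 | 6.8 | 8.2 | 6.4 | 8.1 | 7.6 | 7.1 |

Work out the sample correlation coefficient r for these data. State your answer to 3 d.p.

n = 8, Σx = 212.3, Σy = 57.2, Σx² = 6088.67, Σy² = 414.34, Σxy = 1563.26
nΣxy − ΣxΣy = 12506.08 − 12143.56 = 362.52
nΣx² − (Σx)² = 48709.36 − 45071.29 = 3638.07; nΣy² − (Σy)² = 3314.72 − 3271.84 = 42.88
r = 362.52 / √(3638.07 × 42.88) = 362.52 / 394.9689 ≈ 0.918

0.918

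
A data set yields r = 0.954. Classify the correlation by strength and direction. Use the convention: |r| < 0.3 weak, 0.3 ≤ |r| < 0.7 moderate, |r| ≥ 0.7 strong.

strong positive

r = 0.954 > 0 so the relationship is positive.
|r| = 0.954, which falls in the strong range.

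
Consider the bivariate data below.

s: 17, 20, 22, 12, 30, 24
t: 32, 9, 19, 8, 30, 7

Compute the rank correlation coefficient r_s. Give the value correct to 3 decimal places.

0.029

Rank s: 2, 3, 4, 1, 6, 5
Rank t: 6, 3, 4, 2, 5, 1
d = rank(s) − rank(t): -4, 0, 0, -1, 1, 4; Σd² = 34
ρ = 1 − 6Σd² / [n(n²−1)] = 1 − 6×34 / (6×35) = 1 − 204/210 ≈ 0.029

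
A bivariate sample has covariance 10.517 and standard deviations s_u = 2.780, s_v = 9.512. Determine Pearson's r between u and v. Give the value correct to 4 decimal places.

r = Cov(u,v) / (s_u · s_v) = 10.517 / (2.780 × 9.512)
  = 10.517 / 26.4434 ≈ 0.3977

0.3977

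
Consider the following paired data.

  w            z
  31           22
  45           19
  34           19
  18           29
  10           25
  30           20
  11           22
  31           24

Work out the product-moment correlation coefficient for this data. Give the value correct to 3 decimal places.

-0.631

n = 8, Σw = 210, Σz = 180, Σw² = 6548, Σz² = 4132, Σwz = 4541
nΣwz − ΣwΣz = 36328 − 37800 = -1472
nΣw² − (Σw)² = 52384 − 44100 = 8284; nΣz² − (Σz)² = 33056 − 32400 = 656
r = -1472 / √(8284 × 656) = -1472 / 2331.1594 ≈ -0.631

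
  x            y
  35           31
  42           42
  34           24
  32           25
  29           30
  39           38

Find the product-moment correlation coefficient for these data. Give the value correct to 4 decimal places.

n = 6, Σx = 211, Σy = 190, Σx² = 7531, Σy² = 6270, Σxy = 6817
nΣxy − ΣxΣy = 40902 − 40090 = 812
nΣx² − (Σx)² = 45186 − 44521 = 665; nΣy² − (Σy)² = 37620 − 36100 = 1520
r = 812 / √(665 × 1520) = 812 / 1005.3855 ≈ 0.8077

0.8077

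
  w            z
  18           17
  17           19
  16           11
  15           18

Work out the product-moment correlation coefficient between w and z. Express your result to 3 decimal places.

n = 4, Σw = 66, Σz = 65, Σw² = 1094, Σz² = 1095, Σwz = 1075
nΣwz − ΣwΣz = 4300 − 4290 = 10
nΣw² − (Σw)² = 4376 − 4356 = 20; nΣz² − (Σz)² = 4380 − 4225 = 155
r = 10 / √(20 × 155) = 10 / 55.6776 ≈ 0.180

0.180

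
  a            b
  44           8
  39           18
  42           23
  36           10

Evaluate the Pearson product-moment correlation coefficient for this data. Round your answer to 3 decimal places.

n = 4, Σa = 161, Σb = 59, Σa² = 6517, Σb² = 1017, Σab = 2380
nΣab − ΣaΣb = 9520 − 9499 = 21
nΣa² − (Σa)² = 26068 − 25921 = 147; nΣb² − (Σb)² = 4068 − 3481 = 587
r = 21 / √(147 × 587) = 21 / 293.7499 ≈ 0.071

0.071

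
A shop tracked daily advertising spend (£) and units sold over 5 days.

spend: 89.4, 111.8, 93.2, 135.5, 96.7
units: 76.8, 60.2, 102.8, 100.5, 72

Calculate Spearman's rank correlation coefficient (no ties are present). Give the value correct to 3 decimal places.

Rank spend: 1, 4, 2, 5, 3
Rank units: 3, 1, 5, 4, 2
d = rank(spend) − rank(units): -2, 3, -3, 1, 1; Σd² = 24
ρ = 1 − 6Σd² / [n(n²−1)] = 1 − 6×24 / (5×24) = 1 − 144/120 ≈ -0.200

-0.200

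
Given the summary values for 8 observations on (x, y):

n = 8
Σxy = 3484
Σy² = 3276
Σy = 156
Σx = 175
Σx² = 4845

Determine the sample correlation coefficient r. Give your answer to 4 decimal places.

0.1466

r = (nΣxy − ΣxΣy) / √[(nΣx² − (Σx)²)(nΣy² − (Σy)²)]
Numerator: 8×3484 − 175×156 = 572
Denominator: √[(38760 − 30625)(26208 − 24336)] = √[8135 × 1872] = 3902.3993
r = 572 / 3902.3993 ≈ 0.1466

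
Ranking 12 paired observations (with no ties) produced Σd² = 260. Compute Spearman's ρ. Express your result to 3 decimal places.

0.091

ρ = 1 − 6Σd² / [n(n²−1)] = 1 − 6×260 / (12×143)
  = 1 − 1560/1716 = 1 − 0.9091 ≈ 0.091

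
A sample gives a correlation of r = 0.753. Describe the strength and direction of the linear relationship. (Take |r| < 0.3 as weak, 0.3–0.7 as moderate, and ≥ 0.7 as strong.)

r = 0.753 > 0 so the relationship is positive.
|r| = 0.753, which falls in the strong range.

strong positive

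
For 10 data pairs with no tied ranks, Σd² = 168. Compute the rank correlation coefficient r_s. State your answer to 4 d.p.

ρ = 1 − 6Σd² / [n(n²−1)] = 1 − 6×168 / (10×99)
  = 1 − 1008/990 = 1 − 1.01818 ≈ -0.0182

-0.0182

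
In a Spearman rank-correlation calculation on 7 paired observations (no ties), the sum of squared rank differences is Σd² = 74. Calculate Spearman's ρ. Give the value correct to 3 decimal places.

-0.321

ρ = 1 − 6Σd² / [n(n²−1)] = 1 − 6×74 / (7×48)
  = 1 − 444/336 = 1 − 1.3214 ≈ -0.321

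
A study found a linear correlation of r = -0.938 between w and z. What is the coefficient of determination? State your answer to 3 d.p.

0.880

r² = (-0.938)² = 0.880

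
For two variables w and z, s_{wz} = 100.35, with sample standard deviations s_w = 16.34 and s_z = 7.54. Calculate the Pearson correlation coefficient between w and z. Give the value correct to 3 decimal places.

0.815

r = Cov(w,z) / (s_w · s_z) = 100.35 / (16.34 × 7.54)
  = 100.35 / 123.2036 ≈ 0.815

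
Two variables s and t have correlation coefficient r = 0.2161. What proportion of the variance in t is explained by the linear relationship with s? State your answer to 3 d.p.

0.047

r² = (0.2161)² = 0.047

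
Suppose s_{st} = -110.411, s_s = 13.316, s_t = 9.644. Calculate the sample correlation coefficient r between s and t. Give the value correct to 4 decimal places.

-0.8598

r = Cov(s,t) / (s_s · s_t) = -110.411 / (13.316 × 9.644)
  = -110.411 / 128.4195 ≈ -0.8598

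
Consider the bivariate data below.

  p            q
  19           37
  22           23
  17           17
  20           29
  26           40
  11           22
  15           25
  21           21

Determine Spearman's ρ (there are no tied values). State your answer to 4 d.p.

Rank p: 4, 7, 3, 5, 8, 1, 2, 6
Rank q: 7, 4, 1, 6, 8, 3, 5, 2
d = rank(p) − rank(q): -3, 3, 2, -1, 0, -2, -3, 4; Σd² = 52
ρ = 1 − 6Σd² / [n(n²−1)] = 1 − 6×52 / (8×63) = 1 − 312/504 ≈ 0.3810

0.3810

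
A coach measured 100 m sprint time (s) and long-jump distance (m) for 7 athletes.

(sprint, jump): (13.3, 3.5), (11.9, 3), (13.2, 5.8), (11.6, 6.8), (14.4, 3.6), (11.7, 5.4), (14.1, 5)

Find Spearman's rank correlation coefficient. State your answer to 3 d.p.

-0.464

Rank sprint: 5, 3, 4, 1, 7, 2, 6
Rank jump: 2, 1, 6, 7, 3, 5, 4
d = rank(sprint) − rank(jump): 3, 2, -2, -6, 4, -3, 2; Σd² = 82
ρ = 1 − 6Σd² / [n(n²−1)] = 1 − 6×82 / (7×48) = 1 − 492/336 ≈ -0.464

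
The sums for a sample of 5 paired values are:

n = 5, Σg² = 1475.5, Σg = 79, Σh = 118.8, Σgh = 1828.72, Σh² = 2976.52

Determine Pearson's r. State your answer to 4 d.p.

-0.2584

r = (nΣgh − ΣgΣh) / √[(nΣg² − (Σg)²)(nΣh² − (Σh)²)]
Numerator: 5×1828.72 − 79×118.8 = -241.6
Denominator: √[(7377.5 − 6241)(14882.6 − 14113.44)] = √[1136.5 × 769.16] = 934.9601
r = -241.6 / 934.9601 ≈ -0.2584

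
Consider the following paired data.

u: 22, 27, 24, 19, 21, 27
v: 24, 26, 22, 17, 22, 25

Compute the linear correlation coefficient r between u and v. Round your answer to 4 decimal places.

0.8537

n = 6, Σu = 140, Σv = 136, Σu² = 3320, Σv² = 3134, Σuv = 3218
nΣuv − ΣuΣv = 19308 − 19040 = 268
nΣu² − (Σu)² = 19920 − 19600 = 320; nΣv² − (Σv)² = 18804 − 18496 = 308
r = 268 / √(320 × 308) = 268 / 313.9427 ≈ 0.8537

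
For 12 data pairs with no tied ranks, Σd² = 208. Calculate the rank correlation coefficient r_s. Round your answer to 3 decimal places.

ρ = 1 − 6Σd² / [n(n²−1)] = 1 − 6×208 / (12×143)
  = 1 − 1248/1716 = 1 − 0.7273 ≈ 0.273

0.273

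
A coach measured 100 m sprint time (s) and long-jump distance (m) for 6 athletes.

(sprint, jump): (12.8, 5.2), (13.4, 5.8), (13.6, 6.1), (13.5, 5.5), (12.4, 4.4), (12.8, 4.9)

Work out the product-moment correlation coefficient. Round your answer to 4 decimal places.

0.9454

n = 6, Σx = 78.5, Σy = 31.9, Σx² = 1028.21, Σy² = 171.51, Σxy = 418.77
nΣxy − ΣxΣy = 2512.62 − 2504.15 = 8.47
nΣx² − (Σx)² = 6169.26 − 6162.25 = 7.01; nΣy² − (Σy)² = 1029.06 − 1017.61 = 11.45
r = 8.47 / √(7.01 × 11.45) = 8.47 / 8.9590 ≈ 0.9454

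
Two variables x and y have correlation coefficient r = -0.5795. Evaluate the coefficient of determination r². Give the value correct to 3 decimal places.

r² = (-0.5795)² = 0.336

0.336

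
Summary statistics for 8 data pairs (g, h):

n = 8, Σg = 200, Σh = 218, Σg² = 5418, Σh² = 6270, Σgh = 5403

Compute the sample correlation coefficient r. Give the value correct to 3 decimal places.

r = (nΣgh − ΣgΣh) / √[(nΣg² − (Σg)²)(nΣh² − (Σh)²)]
Numerator: 8×5403 − 200×218 = -376
Denominator: √[(43344 − 40000)(50160 − 47524)] = √[3344 × 2636] = 2968.9702
r = -376 / 2968.9702 ≈ -0.127

-0.127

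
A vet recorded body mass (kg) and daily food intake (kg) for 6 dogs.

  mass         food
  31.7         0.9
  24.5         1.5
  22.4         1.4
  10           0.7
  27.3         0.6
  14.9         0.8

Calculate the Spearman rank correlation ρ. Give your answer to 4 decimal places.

0.1429

Rank mass: 6, 4, 3, 1, 5, 2
Rank food: 4, 6, 5, 2, 1, 3
d = rank(mass) − rank(food): 2, -2, -2, -1, 4, -1; Σd² = 30
ρ = 1 − 6Σd² / [n(n²−1)] = 1 − 6×30 / (6×35) = 1 − 180/210 ≈ 0.1429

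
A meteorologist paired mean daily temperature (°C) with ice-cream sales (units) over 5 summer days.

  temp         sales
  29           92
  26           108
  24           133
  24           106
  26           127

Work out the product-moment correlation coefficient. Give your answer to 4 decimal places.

n = 5, Σx = 129, Σy = 566, Σx² = 3345, Σy² = 65182, Σxy = 14514
nΣxy − ΣxΣy = 72570 − 73014 = -444
nΣx² − (Σx)² = 16725 − 16641 = 84; nΣy² − (Σy)² = 325910 − 320356 = 5554
r = -444 / √(84 × 5554) = -444 / 683.0344 ≈ -0.6500

-0.6500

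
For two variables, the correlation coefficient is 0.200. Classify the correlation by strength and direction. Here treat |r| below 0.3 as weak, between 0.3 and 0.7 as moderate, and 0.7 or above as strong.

r = 0.200 > 0 so the relationship is positive.
|r| = 0.200, which falls in the weak range.

weak positive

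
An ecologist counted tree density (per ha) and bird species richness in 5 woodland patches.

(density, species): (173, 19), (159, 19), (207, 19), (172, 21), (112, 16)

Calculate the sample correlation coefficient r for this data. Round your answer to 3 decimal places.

0.702

n = 5, Σx = 823, Σy = 94, Σx² = 140187, Σy² = 1780, Σxy = 15645
nΣxy − ΣxΣy = 78225 − 77362 = 863
nΣx² − (Σx)² = 700935 − 677329 = 23606; nΣy² − (Σy)² = 8900 − 8836 = 64
r = 863 / √(23606 × 64) = 863 / 1229.1395 ≈ 0.702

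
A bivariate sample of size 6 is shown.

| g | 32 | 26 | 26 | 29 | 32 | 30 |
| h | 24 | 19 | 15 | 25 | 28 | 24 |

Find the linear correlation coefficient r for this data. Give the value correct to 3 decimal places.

n = 6, Σg = 175, Σh = 135, Σg² = 5141, Σh² = 3147, Σgh = 3993
nΣgh − ΣgΣh = 23958 − 23625 = 333
nΣg² − (Σg)² = 30846 − 30625 = 221; nΣh² − (Σh)² = 18882 − 18225 = 657
r = 333 / √(221 × 657) = 333 / 381.0472 ≈ 0.874

0.874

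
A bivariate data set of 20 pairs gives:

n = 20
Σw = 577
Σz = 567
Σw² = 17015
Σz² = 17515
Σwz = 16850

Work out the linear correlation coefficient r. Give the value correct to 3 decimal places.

0.675

r = (nΣwz − ΣwΣz) / √[(nΣw² − (Σw)²)(nΣz² − (Σz)²)]
Numerator: 20×16850 − 577×567 = 9841
Denominator: √[(340300 − 332929)(350300 − 321489)] = √[7371 × 28811] = 14572.7788
r = 9841 / 14572.7788 ≈ 0.675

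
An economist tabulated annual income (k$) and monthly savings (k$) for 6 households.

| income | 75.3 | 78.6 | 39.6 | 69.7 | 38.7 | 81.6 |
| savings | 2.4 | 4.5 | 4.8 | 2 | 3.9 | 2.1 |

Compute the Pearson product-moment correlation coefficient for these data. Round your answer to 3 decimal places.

n = 6, Σx = 383.5, Σy = 19.7, Σx² = 26430.55, Σy² = 72.67, Σxy = 1186.19
nΣxy − ΣxΣy = 7117.14 − 7554.95 = -437.81
nΣx² − (Σx)² = 158583.3 − 147072.25 = 11511.05; nΣy² − (Σy)² = 436.02 − 388.09 = 47.93
r = -437.81 / √(11511.05 × 47.93) = -437.81 / 742.7817 ≈ -0.589

-0.589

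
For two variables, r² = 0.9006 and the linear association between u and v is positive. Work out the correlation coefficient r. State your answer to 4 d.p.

|r| = √0.9006 = 0.9490
The association is positive, so r = 0.9490.

0.9490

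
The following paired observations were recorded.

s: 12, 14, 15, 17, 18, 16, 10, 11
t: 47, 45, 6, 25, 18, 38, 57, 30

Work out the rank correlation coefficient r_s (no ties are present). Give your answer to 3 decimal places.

Rank s: 3, 4, 5, 7, 8, 6, 1, 2
Rank t: 7, 6, 1, 3, 2, 5, 8, 4
d = rank(s) − rank(t): -4, -2, 4, 4, 6, 1, -7, -2; Σd² = 142
ρ = 1 − 6Σd² / [n(n²−1)] = 1 − 6×142 / (8×63) = 1 − 852/504 ≈ -0.690

-0.690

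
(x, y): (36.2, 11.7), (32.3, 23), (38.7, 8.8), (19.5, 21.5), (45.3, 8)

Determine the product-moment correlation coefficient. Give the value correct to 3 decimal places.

-0.814

n = 5, Σx = 172, Σy = 73, Σx² = 6283.76, Σy² = 1269.58, Σxy = 2288.65
nΣxy − ΣxΣy = 11443.25 − 12556 = -1112.75
nΣx² − (Σx)² = 31418.8 − 29584 = 1834.8; nΣy² − (Σy)² = 6347.9 − 5329 = 1018.9
r = -1112.75 / √(1834.8 × 1018.9) = -1112.75 / 1367.2885 ≈ -0.814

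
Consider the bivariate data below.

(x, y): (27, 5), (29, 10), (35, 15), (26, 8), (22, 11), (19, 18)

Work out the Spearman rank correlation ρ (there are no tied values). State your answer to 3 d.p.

Rank x: 4, 5, 6, 3, 2, 1
Rank y: 1, 3, 5, 2, 4, 6
d = rank(x) − rank(y): 3, 2, 1, 1, -2, -5; Σd² = 44
ρ = 1 − 6Σd² / [n(n²−1)] = 1 − 6×44 / (6×35) = 1 − 264/210 ≈ -0.257

-0.257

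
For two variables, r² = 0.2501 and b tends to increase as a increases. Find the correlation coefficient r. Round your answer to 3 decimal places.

0.500

|r| = √0.2501 = 0.500
The association is positive, so r = 0.500.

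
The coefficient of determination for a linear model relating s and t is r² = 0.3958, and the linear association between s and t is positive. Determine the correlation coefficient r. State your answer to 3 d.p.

0.629

|r| = √0.3958 = 0.629
The association is positive, so r = 0.629.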